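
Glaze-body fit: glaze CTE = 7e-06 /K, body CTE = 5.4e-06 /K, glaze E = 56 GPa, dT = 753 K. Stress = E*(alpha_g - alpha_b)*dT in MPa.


Stress = 56*1000*(7e-06 - 5.4e-06)*753 = 67.5 MPa

67.5


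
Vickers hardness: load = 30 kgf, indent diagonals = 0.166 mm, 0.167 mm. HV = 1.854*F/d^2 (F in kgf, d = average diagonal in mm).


d_avg = (0.166+0.167)/2 = 0.1665 mm
HV = 1.854*30/0.1665^2 = 2006

2006


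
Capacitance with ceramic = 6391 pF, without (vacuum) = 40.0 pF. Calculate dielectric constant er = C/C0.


er = 6391 / 40.0 = 159.78

159.78


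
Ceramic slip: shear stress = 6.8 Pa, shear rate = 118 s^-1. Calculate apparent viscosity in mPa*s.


eta = tau/gamma * 1000 = 6.8/118 * 1000 = 57.6 mPa*s

57.6


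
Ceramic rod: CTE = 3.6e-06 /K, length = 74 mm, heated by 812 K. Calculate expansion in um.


dL = 3.6e-06 * 74 * 812 * 1000 = 216.317 um

216.317


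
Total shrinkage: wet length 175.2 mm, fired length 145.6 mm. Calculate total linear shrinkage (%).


TS = (175.2 - 145.6) / 175.2 * 100 = 16.89%

16.89


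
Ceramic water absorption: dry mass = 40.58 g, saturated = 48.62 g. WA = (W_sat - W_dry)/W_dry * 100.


WA = (48.62 - 40.58) / 40.58 * 100 = 19.81%

19.81


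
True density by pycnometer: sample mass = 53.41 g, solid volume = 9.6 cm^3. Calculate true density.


TD = 53.41 / 9.6 = 5.564 g/cm^3

5.564


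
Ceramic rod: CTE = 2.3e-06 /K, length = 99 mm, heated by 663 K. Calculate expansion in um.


dL = 2.3e-06 * 99 * 663 * 1000 = 150.965 um

150.965


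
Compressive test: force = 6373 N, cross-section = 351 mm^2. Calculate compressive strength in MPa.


CS = 6373 / 351 = 18.2 MPa

18.2


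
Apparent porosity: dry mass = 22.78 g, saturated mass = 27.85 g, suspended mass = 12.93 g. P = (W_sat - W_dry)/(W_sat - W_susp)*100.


P = (27.85 - 22.78) / (27.85 - 12.93) * 100 = 5.07 / 14.92 * 100 = 34.0%

34.0


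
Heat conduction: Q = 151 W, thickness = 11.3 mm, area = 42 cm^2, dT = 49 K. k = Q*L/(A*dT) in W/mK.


k = 151*11.3/1000/(42/10000*49) = 8.29 W/mK

8.29


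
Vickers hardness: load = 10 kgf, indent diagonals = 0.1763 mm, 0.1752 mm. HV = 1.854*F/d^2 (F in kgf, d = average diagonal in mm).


d_avg = (0.1763+0.1752)/2 = 0.17575 mm
HV = 1.854*10/0.17575^2 = 600

600


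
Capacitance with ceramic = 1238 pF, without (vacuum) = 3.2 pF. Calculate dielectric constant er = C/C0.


er = 1238 / 3.2 = 386.88

386.88


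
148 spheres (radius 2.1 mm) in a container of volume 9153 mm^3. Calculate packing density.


V_sphere = 4/3*pi*2.1^3 = 38.7924 mm^3
Total V = 148*38.7924 = 5741.2752 mm^3
PD = 5741.2752 / 9153 = 0.627

0.627


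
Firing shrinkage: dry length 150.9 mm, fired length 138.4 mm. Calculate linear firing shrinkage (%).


FS = (150.9 - 138.4) / 150.9 * 100 = 8.28%

8.28


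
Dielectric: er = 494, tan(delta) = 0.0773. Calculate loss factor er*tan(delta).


Loss = 494 * 0.0773 = 38.186

38.186


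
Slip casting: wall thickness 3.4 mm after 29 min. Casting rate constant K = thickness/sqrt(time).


K = 3.4 / sqrt(29) = 3.4 / 5.3852 = 0.631 mm/min^0.5

0.631


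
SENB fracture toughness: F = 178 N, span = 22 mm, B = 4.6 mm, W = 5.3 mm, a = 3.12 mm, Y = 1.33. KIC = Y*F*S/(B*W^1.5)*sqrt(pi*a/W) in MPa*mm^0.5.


KIC = 1.33*178*22/(4.6*5.3^1.5)*sqrt(pi*3.12/5.3) = 126.19

126.19


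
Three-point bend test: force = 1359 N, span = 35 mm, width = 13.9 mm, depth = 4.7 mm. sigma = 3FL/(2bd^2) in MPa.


sigma = 3*1359*35/(2*13.9*4.7^2) = 232.4 MPa

232.4


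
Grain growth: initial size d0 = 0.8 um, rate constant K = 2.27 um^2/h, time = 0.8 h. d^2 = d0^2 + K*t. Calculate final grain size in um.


d^2 = 0.8^2 + 2.27*0.8 = 2.456
d = sqrt(2.456) = 1.57 um

1.57


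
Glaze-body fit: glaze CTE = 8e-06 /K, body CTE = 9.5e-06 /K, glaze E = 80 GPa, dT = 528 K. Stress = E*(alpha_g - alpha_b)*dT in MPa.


Stress = 80*1000*(8e-06 - 9.5e-06)*528 = -63.4 MPa

-63.4


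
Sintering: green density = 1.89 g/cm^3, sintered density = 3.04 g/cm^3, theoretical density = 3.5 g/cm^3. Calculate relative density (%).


Relative = 3.04 / 3.5 * 100 = 86.9%

86.9


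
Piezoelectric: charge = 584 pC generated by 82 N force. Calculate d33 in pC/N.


d33 = 584 / 82 = 7.1 pC/N

7.1


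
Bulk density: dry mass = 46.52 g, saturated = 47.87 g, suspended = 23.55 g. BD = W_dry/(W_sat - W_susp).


BD = 46.52 / (47.87 - 23.55) = 46.52 / 24.32 = 1.913 g/cm^3

1.913


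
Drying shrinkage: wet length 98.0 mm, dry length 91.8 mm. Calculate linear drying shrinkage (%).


DS = (98.0 - 91.8) / 98.0 * 100 = 6.33%

6.33


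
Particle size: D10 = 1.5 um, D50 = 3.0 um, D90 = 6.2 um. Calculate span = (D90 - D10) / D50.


Span = (6.2 - 1.5) / 3.0 = 4.7 / 3.0 = 1.567

1.567


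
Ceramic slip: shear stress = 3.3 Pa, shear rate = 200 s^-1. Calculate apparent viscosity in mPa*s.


eta = tau/gamma * 1000 = 3.3/200 * 1000 = 16.5 mPa*s

16.5


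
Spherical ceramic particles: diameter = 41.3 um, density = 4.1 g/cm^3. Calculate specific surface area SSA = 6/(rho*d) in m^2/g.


SSA = 6 / (4.1 * 41.3) = 0.035 m^2/g

0.035


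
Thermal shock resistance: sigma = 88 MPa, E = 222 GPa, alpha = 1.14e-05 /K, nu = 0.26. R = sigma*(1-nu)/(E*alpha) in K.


R = 88*(1-0.26)/(222*1000*1.14e-05) = 26 K

26


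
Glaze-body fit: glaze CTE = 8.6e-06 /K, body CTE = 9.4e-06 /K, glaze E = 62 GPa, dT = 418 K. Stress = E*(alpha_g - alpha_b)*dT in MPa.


Stress = 62*1000*(8.6e-06 - 9.4e-06)*418 = -20.7 MPa

-20.7


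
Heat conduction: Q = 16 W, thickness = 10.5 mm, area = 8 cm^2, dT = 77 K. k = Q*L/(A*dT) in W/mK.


k = 16*10.5/1000/(8/10000*77) = 2.73 W/mK

2.73


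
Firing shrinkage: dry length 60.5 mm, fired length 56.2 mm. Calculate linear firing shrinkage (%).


FS = (60.5 - 56.2) / 60.5 * 100 = 7.11%

7.11


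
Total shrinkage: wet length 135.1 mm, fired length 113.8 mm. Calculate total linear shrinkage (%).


TS = (135.1 - 113.8) / 135.1 * 100 = 15.77%

15.77


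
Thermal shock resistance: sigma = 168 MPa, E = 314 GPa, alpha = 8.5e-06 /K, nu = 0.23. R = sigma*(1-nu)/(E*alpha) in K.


R = 168*(1-0.23)/(314*1000*8.5e-06) = 48 K

48


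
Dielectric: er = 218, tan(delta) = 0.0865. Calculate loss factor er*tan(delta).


Loss = 218 * 0.0865 = 18.857

18.857


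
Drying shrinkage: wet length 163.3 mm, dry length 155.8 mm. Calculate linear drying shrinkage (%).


DS = (163.3 - 155.8) / 163.3 * 100 = 4.59%

4.59


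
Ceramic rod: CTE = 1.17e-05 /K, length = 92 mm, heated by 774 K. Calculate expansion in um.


dL = 1.17e-05 * 92 * 774 * 1000 = 833.134 um

833.134


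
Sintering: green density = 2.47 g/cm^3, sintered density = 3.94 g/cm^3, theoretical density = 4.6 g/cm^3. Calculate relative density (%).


Relative = 3.94 / 4.6 * 100 = 85.7%

85.7


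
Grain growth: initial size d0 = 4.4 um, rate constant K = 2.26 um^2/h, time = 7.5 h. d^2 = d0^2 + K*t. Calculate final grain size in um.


d^2 = 4.4^2 + 2.26*7.5 = 36.31
d = sqrt(36.31) = 6.03 um

6.03


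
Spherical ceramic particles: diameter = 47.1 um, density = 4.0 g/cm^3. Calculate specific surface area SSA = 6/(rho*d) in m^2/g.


SSA = 6 / (4.0 * 47.1) = 0.032 m^2/g

0.032


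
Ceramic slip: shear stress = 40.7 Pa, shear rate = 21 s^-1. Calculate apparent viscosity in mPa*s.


eta = tau/gamma * 1000 = 40.7/21 * 1000 = 1938.1 mPa*s

1938.1


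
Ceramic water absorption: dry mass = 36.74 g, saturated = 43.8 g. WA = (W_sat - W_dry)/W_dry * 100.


WA = (43.8 - 36.74) / 36.74 * 100 = 19.22%

19.22


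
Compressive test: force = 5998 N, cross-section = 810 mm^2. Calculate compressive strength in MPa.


CS = 5998 / 810 = 7.4 MPa

7.4


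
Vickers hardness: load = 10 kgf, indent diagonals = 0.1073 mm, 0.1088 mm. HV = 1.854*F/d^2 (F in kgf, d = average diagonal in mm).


d_avg = (0.1073+0.1088)/2 = 0.10805 mm
HV = 1.854*10/0.10805^2 = 1588

1588


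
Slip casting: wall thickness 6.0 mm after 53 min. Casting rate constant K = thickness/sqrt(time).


K = 6.0 / sqrt(53) = 6.0 / 7.2801 = 0.824 mm/min^0.5

0.824


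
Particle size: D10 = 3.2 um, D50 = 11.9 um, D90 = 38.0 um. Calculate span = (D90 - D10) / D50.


Span = (38.0 - 3.2) / 11.9 = 34.8 / 11.9 = 2.924

2.924


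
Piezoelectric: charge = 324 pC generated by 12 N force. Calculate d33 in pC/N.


d33 = 324 / 12 = 27.0 pC/N

27.0


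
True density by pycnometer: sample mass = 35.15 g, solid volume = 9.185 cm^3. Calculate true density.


TD = 35.15 / 9.185 = 3.827 g/cm^3

3.827


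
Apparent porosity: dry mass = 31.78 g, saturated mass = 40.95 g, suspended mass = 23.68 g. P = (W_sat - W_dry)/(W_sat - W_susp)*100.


P = (40.95 - 31.78) / (40.95 - 23.68) * 100 = 9.17 / 17.27 * 100 = 53.1%

53.1


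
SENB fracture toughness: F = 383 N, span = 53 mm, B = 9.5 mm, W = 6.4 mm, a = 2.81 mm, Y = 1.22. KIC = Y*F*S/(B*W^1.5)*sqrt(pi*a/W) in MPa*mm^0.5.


KIC = 1.22*383*53/(9.5*6.4^1.5)*sqrt(pi*2.81/6.4) = 189.09

189.09


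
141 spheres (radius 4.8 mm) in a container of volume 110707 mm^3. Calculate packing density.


V_sphere = 4/3*pi*4.8^3 = 463.2467 mm^3
Total V = 141*463.2467 = 65317.7847 mm^3
PD = 65317.7847 / 110707 = 0.59

0.59


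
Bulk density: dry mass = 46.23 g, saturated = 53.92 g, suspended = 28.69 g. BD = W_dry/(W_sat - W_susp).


BD = 46.23 / (53.92 - 28.69) = 46.23 / 25.23 = 1.832 g/cm^3

1.832


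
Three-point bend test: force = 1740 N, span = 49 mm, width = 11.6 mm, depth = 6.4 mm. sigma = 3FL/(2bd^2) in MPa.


sigma = 3*1740*49/(2*11.6*6.4^2) = 269.2 MPa

269.2


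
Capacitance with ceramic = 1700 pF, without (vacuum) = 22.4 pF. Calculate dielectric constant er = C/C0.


er = 1700 / 22.4 = 75.89

75.89


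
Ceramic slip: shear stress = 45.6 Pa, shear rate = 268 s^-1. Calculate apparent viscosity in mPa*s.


eta = tau/gamma * 1000 = 45.6/268 * 1000 = 170.1 mPa*s

170.1


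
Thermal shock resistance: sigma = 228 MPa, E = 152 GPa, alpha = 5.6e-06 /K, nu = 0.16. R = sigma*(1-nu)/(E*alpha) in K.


R = 228*(1-0.16)/(152*1000*5.6e-06) = 225 K

225


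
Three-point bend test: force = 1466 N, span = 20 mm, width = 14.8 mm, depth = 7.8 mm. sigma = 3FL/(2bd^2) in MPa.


sigma = 3*1466*20/(2*14.8*7.8^2) = 48.8 MPa

48.8


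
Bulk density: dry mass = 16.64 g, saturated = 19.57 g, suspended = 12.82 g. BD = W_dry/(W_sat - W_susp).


BD = 16.64 / (19.57 - 12.82) = 16.64 / 6.75 = 2.465 g/cm^3

2.465


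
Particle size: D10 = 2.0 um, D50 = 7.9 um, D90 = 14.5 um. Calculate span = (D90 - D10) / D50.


Span = (14.5 - 2.0) / 7.9 = 12.5 / 7.9 = 1.582

1.582


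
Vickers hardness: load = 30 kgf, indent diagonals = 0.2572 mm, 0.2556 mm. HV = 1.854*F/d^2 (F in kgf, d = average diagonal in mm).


d_avg = (0.2572+0.2556)/2 = 0.2564 mm
HV = 1.854*30/0.2564^2 = 846

846


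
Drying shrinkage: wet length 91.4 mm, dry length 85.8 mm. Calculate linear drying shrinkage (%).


DS = (91.4 - 85.8) / 91.4 * 100 = 6.13%

6.13


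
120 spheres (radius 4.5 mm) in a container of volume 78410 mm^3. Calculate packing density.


V_sphere = 4/3*pi*4.5^3 = 381.7035 mm^3
Total V = 120*381.7035 = 45804.42 mm^3
PD = 45804.42 / 78410 = 0.584

0.584


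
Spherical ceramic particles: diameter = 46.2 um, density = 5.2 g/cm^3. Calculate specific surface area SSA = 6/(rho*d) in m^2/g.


SSA = 6 / (5.2 * 46.2) = 0.025 m^2/g

0.025


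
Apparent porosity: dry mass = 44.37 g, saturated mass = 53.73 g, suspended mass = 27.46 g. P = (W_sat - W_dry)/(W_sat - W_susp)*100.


P = (53.73 - 44.37) / (53.73 - 27.46) * 100 = 9.36 / 26.27 * 100 = 35.6%

35.6


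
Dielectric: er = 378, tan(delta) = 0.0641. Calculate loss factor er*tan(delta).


Loss = 378 * 0.0641 = 24.23

24.23


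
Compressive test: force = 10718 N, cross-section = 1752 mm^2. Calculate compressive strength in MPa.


CS = 10718 / 1752 = 6.1 MPa

6.1


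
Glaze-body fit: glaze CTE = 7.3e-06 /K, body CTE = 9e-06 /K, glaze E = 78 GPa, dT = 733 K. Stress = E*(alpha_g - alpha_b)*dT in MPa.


Stress = 78*1000*(7.3e-06 - 9e-06)*733 = -97.2 MPa

-97.2


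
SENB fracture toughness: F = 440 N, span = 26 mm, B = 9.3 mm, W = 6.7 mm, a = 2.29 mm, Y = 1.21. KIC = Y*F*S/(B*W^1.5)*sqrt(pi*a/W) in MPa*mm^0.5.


KIC = 1.21*440*26/(9.3*6.7^1.5)*sqrt(pi*2.29/6.7) = 88.93

88.93


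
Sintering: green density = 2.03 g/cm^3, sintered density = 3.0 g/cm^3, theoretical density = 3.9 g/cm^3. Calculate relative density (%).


Relative = 3.0 / 3.9 * 100 = 76.9%

76.9


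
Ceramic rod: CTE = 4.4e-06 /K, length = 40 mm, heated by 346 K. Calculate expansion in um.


dL = 4.4e-06 * 40 * 346 * 1000 = 60.896 um

60.896


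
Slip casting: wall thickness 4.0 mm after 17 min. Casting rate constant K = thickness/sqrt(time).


K = 4.0 / sqrt(17) = 4.0 / 4.1231 = 0.97 mm/min^0.5

0.97


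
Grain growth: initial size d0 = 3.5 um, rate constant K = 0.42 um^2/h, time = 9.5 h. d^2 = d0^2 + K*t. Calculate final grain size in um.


d^2 = 3.5^2 + 0.42*9.5 = 16.24
d = sqrt(16.24) = 4.03 um

4.03


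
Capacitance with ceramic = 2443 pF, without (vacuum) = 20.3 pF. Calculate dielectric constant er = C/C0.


er = 2443 / 20.3 = 120.34

120.34


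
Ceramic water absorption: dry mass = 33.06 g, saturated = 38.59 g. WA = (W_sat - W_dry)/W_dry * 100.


WA = (38.59 - 33.06) / 33.06 * 100 = 16.73%

16.73


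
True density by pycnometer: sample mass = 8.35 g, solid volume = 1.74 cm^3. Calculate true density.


TD = 8.35 / 1.74 = 4.799 g/cm^3

4.799


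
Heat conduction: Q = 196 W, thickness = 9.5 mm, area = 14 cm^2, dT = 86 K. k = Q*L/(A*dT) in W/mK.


k = 196*9.5/1000/(14/10000*86) = 15.47 W/mK

15.47


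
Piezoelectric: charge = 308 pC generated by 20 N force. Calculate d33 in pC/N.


d33 = 308 / 20 = 15.4 pC/N

15.4


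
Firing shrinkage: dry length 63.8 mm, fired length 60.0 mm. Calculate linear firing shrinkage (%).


FS = (63.8 - 60.0) / 63.8 * 100 = 5.96%

5.96


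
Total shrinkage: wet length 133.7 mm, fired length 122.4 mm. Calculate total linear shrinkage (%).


TS = (133.7 - 122.4) / 133.7 * 100 = 8.45%

8.45


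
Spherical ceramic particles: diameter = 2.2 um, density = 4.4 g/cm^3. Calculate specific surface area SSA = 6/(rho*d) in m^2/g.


SSA = 6 / (4.4 * 2.2) = 0.62 m^2/g

0.62


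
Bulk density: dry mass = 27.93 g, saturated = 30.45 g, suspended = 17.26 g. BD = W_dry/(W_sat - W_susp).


BD = 27.93 / (30.45 - 17.26) = 27.93 / 13.19 = 2.118 g/cm^3

2.118


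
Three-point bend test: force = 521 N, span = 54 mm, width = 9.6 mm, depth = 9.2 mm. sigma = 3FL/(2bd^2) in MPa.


sigma = 3*521*54/(2*9.6*9.2^2) = 51.9 MPa

51.9


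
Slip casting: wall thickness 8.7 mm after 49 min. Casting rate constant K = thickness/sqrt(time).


K = 8.7 / sqrt(49) = 8.7 / 7.0 = 1.243 mm/min^0.5

1.243


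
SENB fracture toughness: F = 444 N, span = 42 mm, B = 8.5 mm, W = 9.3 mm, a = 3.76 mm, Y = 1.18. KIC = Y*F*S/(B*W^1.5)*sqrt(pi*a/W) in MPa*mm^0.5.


KIC = 1.18*444*42/(8.5*9.3^1.5)*sqrt(pi*3.76/9.3) = 102.87

102.87


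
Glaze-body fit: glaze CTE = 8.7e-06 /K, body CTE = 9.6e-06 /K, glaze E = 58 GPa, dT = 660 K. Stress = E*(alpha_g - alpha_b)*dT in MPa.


Stress = 58*1000*(8.7e-06 - 9.6e-06)*660 = -34.5 MPa

-34.5


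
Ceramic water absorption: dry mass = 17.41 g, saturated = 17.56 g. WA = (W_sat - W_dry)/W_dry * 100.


WA = (17.56 - 17.41) / 17.41 * 100 = 0.86%

0.86


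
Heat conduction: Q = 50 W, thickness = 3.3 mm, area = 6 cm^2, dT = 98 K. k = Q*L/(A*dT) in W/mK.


k = 50*3.3/1000/(6/10000*98) = 2.81 W/mK

2.81


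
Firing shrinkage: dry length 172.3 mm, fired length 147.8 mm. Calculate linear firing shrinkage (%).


FS = (172.3 - 147.8) / 172.3 * 100 = 14.22%

14.22


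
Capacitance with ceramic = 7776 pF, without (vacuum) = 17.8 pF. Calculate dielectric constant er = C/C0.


er = 7776 / 17.8 = 436.85

436.85


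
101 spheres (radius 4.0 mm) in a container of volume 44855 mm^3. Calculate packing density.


V_sphere = 4/3*pi*4.0^3 = 268.0826 mm^3
Total V = 101*268.0826 = 27076.3426 mm^3
PD = 27076.3426 / 44855 = 0.604

0.604


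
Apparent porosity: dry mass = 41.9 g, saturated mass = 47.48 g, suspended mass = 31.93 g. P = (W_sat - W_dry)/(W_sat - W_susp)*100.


P = (47.48 - 41.9) / (47.48 - 31.93) * 100 = 5.58 / 15.55 * 100 = 35.9%

35.9


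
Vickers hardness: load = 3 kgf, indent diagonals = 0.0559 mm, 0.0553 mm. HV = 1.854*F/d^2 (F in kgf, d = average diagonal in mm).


d_avg = (0.0559+0.0553)/2 = 0.0556 mm
HV = 1.854*3/0.0556^2 = 1799

1799


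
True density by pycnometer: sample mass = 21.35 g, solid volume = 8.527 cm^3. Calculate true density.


TD = 21.35 / 8.527 = 2.504 g/cm^3

2.504


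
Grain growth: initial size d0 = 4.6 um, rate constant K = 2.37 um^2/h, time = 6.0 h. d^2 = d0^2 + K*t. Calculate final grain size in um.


d^2 = 4.6^2 + 2.37*6.0 = 35.38
d = sqrt(35.38) = 5.95 um

5.95


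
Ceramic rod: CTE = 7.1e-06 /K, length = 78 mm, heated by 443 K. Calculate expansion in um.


dL = 7.1e-06 * 78 * 443 * 1000 = 245.333 um

245.333


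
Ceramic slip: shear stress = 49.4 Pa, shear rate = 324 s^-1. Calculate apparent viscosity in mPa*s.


eta = tau/gamma * 1000 = 49.4/324 * 1000 = 152.5 mPa*s

152.5


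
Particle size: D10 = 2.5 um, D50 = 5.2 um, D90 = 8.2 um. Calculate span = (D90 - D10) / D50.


Span = (8.2 - 2.5) / 5.2 = 5.7 / 5.2 = 1.096

1.096


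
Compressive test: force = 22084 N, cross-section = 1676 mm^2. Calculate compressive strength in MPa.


CS = 22084 / 1676 = 13.2 MPa

13.2


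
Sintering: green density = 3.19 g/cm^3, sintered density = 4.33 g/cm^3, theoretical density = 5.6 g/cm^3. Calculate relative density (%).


Relative = 4.33 / 5.6 * 100 = 77.3%

77.3


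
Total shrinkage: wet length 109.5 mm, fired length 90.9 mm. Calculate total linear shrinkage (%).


TS = (109.5 - 90.9) / 109.5 * 100 = 16.99%

16.99


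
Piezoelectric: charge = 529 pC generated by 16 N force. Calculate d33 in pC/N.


d33 = 529 / 16 = 33.1 pC/N

33.1


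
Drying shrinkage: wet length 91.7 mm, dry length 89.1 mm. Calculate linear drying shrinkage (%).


DS = (91.7 - 89.1) / 91.7 * 100 = 2.84%

2.84


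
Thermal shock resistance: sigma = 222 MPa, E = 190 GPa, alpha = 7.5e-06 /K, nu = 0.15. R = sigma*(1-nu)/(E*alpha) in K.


R = 222*(1-0.15)/(190*1000*7.5e-06) = 132 K

132


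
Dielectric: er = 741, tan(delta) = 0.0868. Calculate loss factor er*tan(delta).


Loss = 741 * 0.0868 = 64.319

64.319


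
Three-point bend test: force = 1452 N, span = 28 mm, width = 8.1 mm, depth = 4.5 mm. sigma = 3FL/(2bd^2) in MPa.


sigma = 3*1452*28/(2*8.1*4.5^2) = 371.8 MPa

371.8


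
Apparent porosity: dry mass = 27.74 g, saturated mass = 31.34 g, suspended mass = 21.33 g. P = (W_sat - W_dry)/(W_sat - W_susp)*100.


P = (31.34 - 27.74) / (31.34 - 21.33) * 100 = 3.6 / 10.01 * 100 = 36.0%

36.0


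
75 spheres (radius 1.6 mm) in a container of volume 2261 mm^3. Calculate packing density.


V_sphere = 4/3*pi*1.6^3 = 17.1573 mm^3
Total V = 75*17.1573 = 1286.7975 mm^3
PD = 1286.7975 / 2261 = 0.569

0.569


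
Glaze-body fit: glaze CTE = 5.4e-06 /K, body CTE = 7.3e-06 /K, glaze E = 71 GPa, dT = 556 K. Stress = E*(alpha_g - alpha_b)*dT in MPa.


Stress = 71*1000*(5.4e-06 - 7.3e-06)*556 = -75.0 MPa

-75.0


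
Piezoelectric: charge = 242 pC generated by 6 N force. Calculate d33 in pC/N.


d33 = 242 / 6 = 40.3 pC/N

40.3


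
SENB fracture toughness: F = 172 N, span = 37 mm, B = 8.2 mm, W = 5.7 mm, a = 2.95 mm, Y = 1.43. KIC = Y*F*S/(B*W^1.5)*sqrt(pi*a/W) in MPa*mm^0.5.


KIC = 1.43*172*37/(8.2*5.7^1.5)*sqrt(pi*2.95/5.7) = 103.99

103.99


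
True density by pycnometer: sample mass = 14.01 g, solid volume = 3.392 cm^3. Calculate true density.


TD = 14.01 / 3.392 = 4.13 g/cm^3

4.13


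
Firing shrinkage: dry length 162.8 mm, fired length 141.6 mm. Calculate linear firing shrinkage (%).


FS = (162.8 - 141.6) / 162.8 * 100 = 13.02%

13.02


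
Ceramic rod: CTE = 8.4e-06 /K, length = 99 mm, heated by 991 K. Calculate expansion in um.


dL = 8.4e-06 * 99 * 991 * 1000 = 824.116 um

824.116


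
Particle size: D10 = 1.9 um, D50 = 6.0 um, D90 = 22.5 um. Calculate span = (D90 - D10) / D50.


Span = (22.5 - 1.9) / 6.0 = 20.6 / 6.0 = 3.433

3.433


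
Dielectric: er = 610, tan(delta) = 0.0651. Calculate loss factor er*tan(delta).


Loss = 610 * 0.0651 = 39.711

39.711


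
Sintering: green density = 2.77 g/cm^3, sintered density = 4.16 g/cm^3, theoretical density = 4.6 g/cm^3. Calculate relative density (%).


Relative = 4.16 / 4.6 * 100 = 90.4%

90.4


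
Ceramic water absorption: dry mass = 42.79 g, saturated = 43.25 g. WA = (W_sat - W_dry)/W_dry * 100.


WA = (43.25 - 42.79) / 42.79 * 100 = 1.08%

1.08


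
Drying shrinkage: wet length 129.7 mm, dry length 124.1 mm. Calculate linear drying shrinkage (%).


DS = (129.7 - 124.1) / 129.7 * 100 = 4.32%

4.32


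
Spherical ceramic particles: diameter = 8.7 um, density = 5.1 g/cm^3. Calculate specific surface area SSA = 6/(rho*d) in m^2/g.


SSA = 6 / (5.1 * 8.7) = 0.135 m^2/g

0.135


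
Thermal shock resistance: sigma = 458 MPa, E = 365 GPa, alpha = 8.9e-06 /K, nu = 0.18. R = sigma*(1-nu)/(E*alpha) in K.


R = 458*(1-0.18)/(365*1000*8.9e-06) = 116 K

116


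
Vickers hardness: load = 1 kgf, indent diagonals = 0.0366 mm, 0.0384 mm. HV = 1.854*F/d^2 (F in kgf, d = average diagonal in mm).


d_avg = (0.0366+0.0384)/2 = 0.0375 mm
HV = 1.854*1/0.0375^2 = 1318

1318


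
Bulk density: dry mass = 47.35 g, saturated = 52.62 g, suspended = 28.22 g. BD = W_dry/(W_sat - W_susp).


BD = 47.35 / (52.62 - 28.22) = 47.35 / 24.4 = 1.941 g/cm^3

1.941


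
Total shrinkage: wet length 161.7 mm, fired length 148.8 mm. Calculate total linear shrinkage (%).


TS = (161.7 - 148.8) / 161.7 * 100 = 7.98%

7.98


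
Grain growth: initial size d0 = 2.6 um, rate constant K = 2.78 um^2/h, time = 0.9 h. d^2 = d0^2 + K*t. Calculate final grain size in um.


d^2 = 2.6^2 + 2.78*0.9 = 9.262
d = sqrt(9.262) = 3.04 um

3.04


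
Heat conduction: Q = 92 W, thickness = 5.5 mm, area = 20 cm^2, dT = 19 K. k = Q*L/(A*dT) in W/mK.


k = 92*5.5/1000/(20/10000*19) = 13.32 W/mK

13.32


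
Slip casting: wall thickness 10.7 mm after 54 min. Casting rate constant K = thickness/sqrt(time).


K = 10.7 / sqrt(54) = 10.7 / 7.3485 = 1.456 mm/min^0.5

1.456


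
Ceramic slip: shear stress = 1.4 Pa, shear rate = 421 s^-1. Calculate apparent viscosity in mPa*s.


eta = tau/gamma * 1000 = 1.4/421 * 1000 = 3.3 mPa*s

3.3


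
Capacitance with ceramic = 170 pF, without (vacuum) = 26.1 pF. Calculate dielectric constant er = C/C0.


er = 170 / 26.1 = 6.51

6.51


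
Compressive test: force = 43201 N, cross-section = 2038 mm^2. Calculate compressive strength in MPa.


CS = 43201 / 2038 = 21.2 MPa

21.2


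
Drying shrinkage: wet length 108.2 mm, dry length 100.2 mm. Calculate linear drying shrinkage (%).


DS = (108.2 - 100.2) / 108.2 * 100 = 7.39%

7.39


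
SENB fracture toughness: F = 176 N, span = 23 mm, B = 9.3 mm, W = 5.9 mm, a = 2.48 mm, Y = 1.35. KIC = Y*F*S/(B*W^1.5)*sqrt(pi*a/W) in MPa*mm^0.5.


KIC = 1.35*176*23/(9.3*5.9^1.5)*sqrt(pi*2.48/5.9) = 47.12

47.12


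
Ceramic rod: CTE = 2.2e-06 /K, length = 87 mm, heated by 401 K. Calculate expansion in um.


dL = 2.2e-06 * 87 * 401 * 1000 = 76.751 um

76.751


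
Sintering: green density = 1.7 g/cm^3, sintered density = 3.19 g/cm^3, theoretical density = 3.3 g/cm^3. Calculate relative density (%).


Relative = 3.19 / 3.3 * 100 = 96.7%

96.7


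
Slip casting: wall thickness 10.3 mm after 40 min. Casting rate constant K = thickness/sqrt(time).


K = 10.3 / sqrt(40) = 10.3 / 6.3246 = 1.629 mm/min^0.5

1.629


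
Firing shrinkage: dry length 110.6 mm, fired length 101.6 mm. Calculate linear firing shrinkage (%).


FS = (110.6 - 101.6) / 110.6 * 100 = 8.14%

8.14


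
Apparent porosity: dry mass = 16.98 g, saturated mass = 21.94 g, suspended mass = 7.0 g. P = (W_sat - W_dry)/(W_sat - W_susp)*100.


P = (21.94 - 16.98) / (21.94 - 7.0) * 100 = 4.96 / 14.94 * 100 = 33.2%

33.2


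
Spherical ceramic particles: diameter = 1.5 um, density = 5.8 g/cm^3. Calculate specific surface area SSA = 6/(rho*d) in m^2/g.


SSA = 6 / (5.8 * 1.5) = 0.69 m^2/g

0.69


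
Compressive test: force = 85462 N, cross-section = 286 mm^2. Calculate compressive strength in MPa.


CS = 85462 / 286 = 298.8 MPa

298.8


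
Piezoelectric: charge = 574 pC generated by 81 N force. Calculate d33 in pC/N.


d33 = 574 / 81 = 7.1 pC/N

7.1


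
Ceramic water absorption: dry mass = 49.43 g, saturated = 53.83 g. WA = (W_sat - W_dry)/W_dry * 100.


WA = (53.83 - 49.43) / 49.43 * 100 = 8.9%

8.9


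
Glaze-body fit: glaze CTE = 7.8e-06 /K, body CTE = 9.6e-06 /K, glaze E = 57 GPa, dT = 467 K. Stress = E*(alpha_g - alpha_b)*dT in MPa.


Stress = 57*1000*(7.8e-06 - 9.6e-06)*467 = -47.9 MPa

-47.9


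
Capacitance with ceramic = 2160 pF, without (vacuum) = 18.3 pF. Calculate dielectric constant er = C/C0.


er = 2160 / 18.3 = 118.03

118.03


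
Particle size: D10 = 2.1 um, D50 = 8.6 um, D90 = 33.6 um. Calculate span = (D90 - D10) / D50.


Span = (33.6 - 2.1) / 8.6 = 31.5 / 8.6 = 3.663

3.663


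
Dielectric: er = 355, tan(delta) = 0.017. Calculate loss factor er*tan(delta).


Loss = 355 * 0.017 = 6.035

6.035


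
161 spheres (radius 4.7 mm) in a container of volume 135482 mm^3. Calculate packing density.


V_sphere = 4/3*pi*4.7^3 = 434.8928 mm^3
Total V = 161*434.8928 = 70017.7408 mm^3
PD = 70017.7408 / 135482 = 0.517

0.517


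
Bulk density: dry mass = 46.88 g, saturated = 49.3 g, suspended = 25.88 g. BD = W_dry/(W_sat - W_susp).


BD = 46.88 / (49.3 - 25.88) = 46.88 / 23.42 = 2.002 g/cm^3

2.002


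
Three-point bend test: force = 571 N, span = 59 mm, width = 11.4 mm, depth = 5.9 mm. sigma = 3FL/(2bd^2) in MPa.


sigma = 3*571*59/(2*11.4*5.9^2) = 127.3 MPa

127.3


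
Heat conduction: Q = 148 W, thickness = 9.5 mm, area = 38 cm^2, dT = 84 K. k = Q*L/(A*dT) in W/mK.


k = 148*9.5/1000/(38/10000*84) = 4.4 W/mK

4.4


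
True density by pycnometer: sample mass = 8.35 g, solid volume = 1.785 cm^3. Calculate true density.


TD = 8.35 / 1.785 = 4.678 g/cm^3

4.678


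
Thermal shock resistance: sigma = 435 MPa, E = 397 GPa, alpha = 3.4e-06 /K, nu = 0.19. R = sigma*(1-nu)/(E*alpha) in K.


R = 435*(1-0.19)/(397*1000*3.4e-06) = 261 K

261


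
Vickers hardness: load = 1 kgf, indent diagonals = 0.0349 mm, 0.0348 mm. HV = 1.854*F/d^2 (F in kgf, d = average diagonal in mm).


d_avg = (0.0349+0.0348)/2 = 0.03485 mm
HV = 1.854*1/0.03485^2 = 1527

1527


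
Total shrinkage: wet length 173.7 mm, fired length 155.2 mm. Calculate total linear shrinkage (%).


TS = (173.7 - 155.2) / 173.7 * 100 = 10.65%

10.65


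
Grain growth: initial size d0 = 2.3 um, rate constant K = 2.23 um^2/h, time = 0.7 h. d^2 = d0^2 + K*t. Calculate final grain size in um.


d^2 = 2.3^2 + 2.23*0.7 = 6.851
d = sqrt(6.851) = 2.62 um

2.62


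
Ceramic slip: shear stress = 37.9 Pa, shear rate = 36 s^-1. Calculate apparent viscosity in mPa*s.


eta = tau/gamma * 1000 = 37.9/36 * 1000 = 1052.8 mPa*s

1052.8


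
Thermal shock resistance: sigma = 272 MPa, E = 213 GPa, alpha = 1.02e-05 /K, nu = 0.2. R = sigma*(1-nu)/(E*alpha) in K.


R = 272*(1-0.2)/(213*1000*1.02e-05) = 100 K

100


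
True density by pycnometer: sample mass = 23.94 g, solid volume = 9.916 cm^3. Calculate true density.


TD = 23.94 / 9.916 = 2.414 g/cm^3

2.414


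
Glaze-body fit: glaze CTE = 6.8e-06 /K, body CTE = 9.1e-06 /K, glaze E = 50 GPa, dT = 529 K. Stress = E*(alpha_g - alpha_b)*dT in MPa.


Stress = 50*1000*(6.8e-06 - 9.1e-06)*529 = -60.8 MPa

-60.8


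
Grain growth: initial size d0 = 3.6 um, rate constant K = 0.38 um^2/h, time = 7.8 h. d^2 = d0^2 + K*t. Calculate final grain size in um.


d^2 = 3.6^2 + 0.38*7.8 = 15.924
d = sqrt(15.924) = 3.99 um

3.99


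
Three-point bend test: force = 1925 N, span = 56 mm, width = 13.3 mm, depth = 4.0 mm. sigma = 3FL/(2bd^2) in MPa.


sigma = 3*1925*56/(2*13.3*4.0^2) = 759.9 MPa

759.9


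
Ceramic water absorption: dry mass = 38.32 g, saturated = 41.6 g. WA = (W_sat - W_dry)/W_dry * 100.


WA = (41.6 - 38.32) / 38.32 * 100 = 8.56%

8.56


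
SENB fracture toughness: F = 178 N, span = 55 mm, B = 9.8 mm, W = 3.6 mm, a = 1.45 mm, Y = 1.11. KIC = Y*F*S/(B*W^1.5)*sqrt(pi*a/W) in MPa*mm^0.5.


KIC = 1.11*178*55/(9.8*3.6^1.5)*sqrt(pi*1.45/3.6) = 182.61

182.61


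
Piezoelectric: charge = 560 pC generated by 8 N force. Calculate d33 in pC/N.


d33 = 560 / 8 = 70.0 pC/N

70.0


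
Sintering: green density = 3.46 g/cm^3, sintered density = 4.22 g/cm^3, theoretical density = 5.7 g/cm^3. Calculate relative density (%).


Relative = 4.22 / 5.7 * 100 = 74.0%

74.0


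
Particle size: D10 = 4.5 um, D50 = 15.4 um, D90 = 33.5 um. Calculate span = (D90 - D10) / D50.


Span = (33.5 - 4.5) / 15.4 = 29.0 / 15.4 = 1.883

1.883


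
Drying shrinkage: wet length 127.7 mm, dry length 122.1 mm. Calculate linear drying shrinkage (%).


DS = (127.7 - 122.1) / 127.7 * 100 = 4.39%

4.39


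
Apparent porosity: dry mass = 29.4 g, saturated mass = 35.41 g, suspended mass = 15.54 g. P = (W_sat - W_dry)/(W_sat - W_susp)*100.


P = (35.41 - 29.4) / (35.41 - 15.54) * 100 = 6.01 / 19.87 * 100 = 30.2%

30.2


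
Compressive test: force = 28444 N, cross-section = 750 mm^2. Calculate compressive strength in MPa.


CS = 28444 / 750 = 37.9 MPa

37.9


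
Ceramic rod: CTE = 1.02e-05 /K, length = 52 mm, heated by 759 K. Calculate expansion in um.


dL = 1.02e-05 * 52 * 759 * 1000 = 402.574 um

402.574


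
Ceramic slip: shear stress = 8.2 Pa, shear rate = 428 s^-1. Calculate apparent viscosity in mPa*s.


eta = tau/gamma * 1000 = 8.2/428 * 1000 = 19.2 mPa*s

19.2


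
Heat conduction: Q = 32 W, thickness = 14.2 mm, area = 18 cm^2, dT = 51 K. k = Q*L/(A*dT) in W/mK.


k = 32*14.2/1000/(18/10000*51) = 4.95 W/mK

4.95


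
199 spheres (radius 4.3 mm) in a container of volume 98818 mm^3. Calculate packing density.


V_sphere = 4/3*pi*4.3^3 = 333.0381 mm^3
Total V = 199*333.0381 = 66274.5819 mm^3
PD = 66274.5819 / 98818 = 0.671

0.671


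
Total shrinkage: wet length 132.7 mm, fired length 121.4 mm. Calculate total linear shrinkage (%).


TS = (132.7 - 121.4) / 132.7 * 100 = 8.52%

8.52


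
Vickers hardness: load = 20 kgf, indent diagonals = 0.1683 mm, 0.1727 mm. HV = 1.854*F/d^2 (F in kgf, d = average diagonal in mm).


d_avg = (0.1683+0.1727)/2 = 0.1705 mm
HV = 1.854*20/0.1705^2 = 1276

1276


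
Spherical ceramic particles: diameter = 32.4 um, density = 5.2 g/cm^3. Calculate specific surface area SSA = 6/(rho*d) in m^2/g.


SSA = 6 / (5.2 * 32.4) = 0.036 m^2/g

0.036


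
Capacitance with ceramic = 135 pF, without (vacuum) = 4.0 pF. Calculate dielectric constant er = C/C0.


er = 135 / 4.0 = 33.75

33.75


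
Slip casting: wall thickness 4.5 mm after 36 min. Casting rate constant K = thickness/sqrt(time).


K = 4.5 / sqrt(36) = 4.5 / 6.0 = 0.75 mm/min^0.5

0.75


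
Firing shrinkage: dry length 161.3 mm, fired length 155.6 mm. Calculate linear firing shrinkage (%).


FS = (161.3 - 155.6) / 161.3 * 100 = 3.53%

3.53


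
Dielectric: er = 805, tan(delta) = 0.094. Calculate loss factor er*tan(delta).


Loss = 805 * 0.094 = 75.67

75.67


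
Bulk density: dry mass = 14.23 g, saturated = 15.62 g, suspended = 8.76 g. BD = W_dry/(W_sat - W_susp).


BD = 14.23 / (15.62 - 8.76) = 14.23 / 6.86 = 2.074 g/cm^3

2.074


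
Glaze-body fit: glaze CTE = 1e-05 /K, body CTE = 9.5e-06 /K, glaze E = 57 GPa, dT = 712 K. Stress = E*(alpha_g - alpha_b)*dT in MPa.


Stress = 57*1000*(1e-05 - 9.5e-06)*712 = 20.3 MPa

20.3


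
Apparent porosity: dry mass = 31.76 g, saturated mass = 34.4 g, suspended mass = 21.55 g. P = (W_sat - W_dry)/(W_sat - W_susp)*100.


P = (34.4 - 31.76) / (34.4 - 21.55) * 100 = 2.64 / 12.85 * 100 = 20.5%

20.5


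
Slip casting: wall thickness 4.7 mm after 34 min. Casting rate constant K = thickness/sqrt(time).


K = 4.7 / sqrt(34) = 4.7 / 5.831 = 0.806 mm/min^0.5

0.806


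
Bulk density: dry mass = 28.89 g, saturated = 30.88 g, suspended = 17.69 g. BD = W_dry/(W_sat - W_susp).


BD = 28.89 / (30.88 - 17.69) = 28.89 / 13.19 = 2.19 g/cm^3

2.19


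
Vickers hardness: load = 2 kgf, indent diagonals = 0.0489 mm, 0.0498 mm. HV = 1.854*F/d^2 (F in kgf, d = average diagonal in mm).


d_avg = (0.0489+0.0498)/2 = 0.04935 mm
HV = 1.854*2/0.04935^2 = 1523

1523


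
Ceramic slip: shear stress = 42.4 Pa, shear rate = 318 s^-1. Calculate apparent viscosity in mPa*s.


eta = tau/gamma * 1000 = 42.4/318 * 1000 = 133.3 mPa*s

133.3


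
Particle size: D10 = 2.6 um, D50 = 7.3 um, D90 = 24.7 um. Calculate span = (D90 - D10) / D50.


Span = (24.7 - 2.6) / 7.3 = 22.1 / 7.3 = 3.027

3.027


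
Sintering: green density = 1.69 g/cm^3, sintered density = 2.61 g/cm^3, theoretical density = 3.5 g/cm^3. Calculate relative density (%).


Relative = 2.61 / 3.5 * 100 = 74.6%

74.6


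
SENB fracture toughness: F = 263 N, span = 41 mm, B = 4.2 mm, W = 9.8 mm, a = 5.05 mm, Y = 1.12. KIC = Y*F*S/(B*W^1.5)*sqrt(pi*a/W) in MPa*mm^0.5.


KIC = 1.12*263*41/(4.2*9.8^1.5)*sqrt(pi*5.05/9.8) = 119.26

119.26


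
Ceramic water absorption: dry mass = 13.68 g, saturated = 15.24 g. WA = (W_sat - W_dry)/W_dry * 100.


WA = (15.24 - 13.68) / 13.68 * 100 = 11.4%

11.4


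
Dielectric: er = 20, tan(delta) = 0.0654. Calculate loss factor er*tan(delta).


Loss = 20 * 0.0654 = 1.308

1.308


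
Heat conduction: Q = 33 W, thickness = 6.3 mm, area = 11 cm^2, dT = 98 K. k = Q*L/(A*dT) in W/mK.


k = 33*6.3/1000/(11/10000*98) = 1.93 W/mK

1.93


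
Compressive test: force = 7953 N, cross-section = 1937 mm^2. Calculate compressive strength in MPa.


CS = 7953 / 1937 = 4.1 MPa

4.1


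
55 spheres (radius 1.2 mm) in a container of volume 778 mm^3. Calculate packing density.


V_sphere = 4/3*pi*1.2^3 = 7.2382 mm^3
Total V = 55*7.2382 = 398.101 mm^3
PD = 398.101 / 778 = 0.512

0.512


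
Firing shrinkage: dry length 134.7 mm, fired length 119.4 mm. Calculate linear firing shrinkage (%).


FS = (134.7 - 119.4) / 134.7 * 100 = 11.36%

11.36


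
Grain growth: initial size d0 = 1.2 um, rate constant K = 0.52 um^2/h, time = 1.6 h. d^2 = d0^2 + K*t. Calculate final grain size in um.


d^2 = 1.2^2 + 0.52*1.6 = 2.272
d = sqrt(2.272) = 1.51 um

1.51


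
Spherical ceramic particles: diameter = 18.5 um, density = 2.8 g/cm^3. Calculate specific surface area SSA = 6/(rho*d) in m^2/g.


SSA = 6 / (2.8 * 18.5) = 0.116 m^2/g

0.116


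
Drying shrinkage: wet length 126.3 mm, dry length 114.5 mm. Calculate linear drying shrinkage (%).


DS = (126.3 - 114.5) / 126.3 * 100 = 9.34%

9.34


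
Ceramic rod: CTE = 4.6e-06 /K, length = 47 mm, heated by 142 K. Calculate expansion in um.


dL = 4.6e-06 * 47 * 142 * 1000 = 30.7 um

30.7


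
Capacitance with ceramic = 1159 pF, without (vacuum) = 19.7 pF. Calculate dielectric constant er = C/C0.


er = 1159 / 19.7 = 58.83

58.83


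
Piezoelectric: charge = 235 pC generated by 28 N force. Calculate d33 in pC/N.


d33 = 235 / 28 = 8.4 pC/N

8.4


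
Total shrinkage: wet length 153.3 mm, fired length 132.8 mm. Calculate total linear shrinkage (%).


TS = (153.3 - 132.8) / 153.3 * 100 = 13.37%

13.37


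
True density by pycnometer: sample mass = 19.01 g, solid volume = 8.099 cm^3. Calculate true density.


TD = 19.01 / 8.099 = 2.347 g/cm^3

2.347


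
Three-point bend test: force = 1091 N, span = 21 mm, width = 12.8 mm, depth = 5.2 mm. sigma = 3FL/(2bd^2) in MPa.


sigma = 3*1091*21/(2*12.8*5.2^2) = 99.3 MPa

99.3


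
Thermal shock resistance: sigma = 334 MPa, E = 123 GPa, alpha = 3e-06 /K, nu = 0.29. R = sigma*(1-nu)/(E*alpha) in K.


R = 334*(1-0.29)/(123*1000*3e-06) = 643 K

643


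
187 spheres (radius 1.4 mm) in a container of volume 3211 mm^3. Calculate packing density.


V_sphere = 4/3*pi*1.4^3 = 11.494 mm^3
Total V = 187*11.494 = 2149.378 mm^3
PD = 2149.378 / 3211 = 0.669

0.669


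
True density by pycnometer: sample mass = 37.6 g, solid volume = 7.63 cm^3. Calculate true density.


TD = 37.6 / 7.63 = 4.928 g/cm^3

4.928


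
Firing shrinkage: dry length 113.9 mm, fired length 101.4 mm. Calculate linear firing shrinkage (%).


FS = (113.9 - 101.4) / 113.9 * 100 = 10.97%

10.97


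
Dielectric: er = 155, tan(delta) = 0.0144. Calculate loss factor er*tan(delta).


Loss = 155 * 0.0144 = 2.232

2.232


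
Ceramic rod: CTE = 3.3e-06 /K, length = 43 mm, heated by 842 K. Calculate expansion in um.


dL = 3.3e-06 * 43 * 842 * 1000 = 119.48 um

119.48


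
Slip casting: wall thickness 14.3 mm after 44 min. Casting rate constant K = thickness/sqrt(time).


K = 14.3 / sqrt(44) = 14.3 / 6.6332 = 2.156 mm/min^0.5

2.156


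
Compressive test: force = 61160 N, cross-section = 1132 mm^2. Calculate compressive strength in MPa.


CS = 61160 / 1132 = 54.0 MPa

54.0


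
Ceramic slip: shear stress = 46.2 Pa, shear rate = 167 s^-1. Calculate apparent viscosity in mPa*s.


eta = tau/gamma * 1000 = 46.2/167 * 1000 = 276.6 mPa*s

276.6


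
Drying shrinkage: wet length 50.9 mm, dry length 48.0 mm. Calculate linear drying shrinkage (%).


DS = (50.9 - 48.0) / 50.9 * 100 = 5.7%

5.7


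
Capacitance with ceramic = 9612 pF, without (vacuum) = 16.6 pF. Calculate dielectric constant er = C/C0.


er = 9612 / 16.6 = 579.04

579.04


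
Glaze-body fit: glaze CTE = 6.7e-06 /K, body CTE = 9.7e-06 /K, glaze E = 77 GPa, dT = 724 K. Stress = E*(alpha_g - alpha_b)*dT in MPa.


Stress = 77*1000*(6.7e-06 - 9.7e-06)*724 = -167.2 MPa

-167.2


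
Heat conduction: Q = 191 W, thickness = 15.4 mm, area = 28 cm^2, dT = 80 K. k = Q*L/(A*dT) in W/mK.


k = 191*15.4/1000/(28/10000*80) = 13.13 W/mK

13.13


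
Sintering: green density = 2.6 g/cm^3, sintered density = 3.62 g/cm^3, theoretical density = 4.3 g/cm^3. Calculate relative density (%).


Relative = 3.62 / 4.3 * 100 = 84.2%

84.2


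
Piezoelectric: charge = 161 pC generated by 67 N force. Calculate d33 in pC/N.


d33 = 161 / 67 = 2.4 pC/N

2.4


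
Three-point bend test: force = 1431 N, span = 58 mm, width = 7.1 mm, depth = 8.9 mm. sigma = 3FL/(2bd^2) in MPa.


sigma = 3*1431*58/(2*7.1*8.9^2) = 221.4 MPa

221.4


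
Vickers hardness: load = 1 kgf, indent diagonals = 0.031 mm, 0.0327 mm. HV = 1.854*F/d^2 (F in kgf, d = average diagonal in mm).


d_avg = (0.031+0.0327)/2 = 0.03185 mm
HV = 1.854*1/0.03185^2 = 1828

1828


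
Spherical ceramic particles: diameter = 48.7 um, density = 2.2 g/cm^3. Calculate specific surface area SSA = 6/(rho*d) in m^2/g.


SSA = 6 / (2.2 * 48.7) = 0.056 m^2/g

0.056


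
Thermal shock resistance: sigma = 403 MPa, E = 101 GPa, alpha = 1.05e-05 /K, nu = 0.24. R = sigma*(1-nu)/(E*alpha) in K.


R = 403*(1-0.24)/(101*1000*1.05e-05) = 289 K

289


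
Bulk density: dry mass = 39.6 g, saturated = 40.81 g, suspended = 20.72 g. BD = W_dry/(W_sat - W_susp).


BD = 39.6 / (40.81 - 20.72) = 39.6 / 20.09 = 1.971 g/cm^3

1.971


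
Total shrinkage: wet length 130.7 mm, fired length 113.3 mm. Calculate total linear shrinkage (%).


TS = (130.7 - 113.3) / 130.7 * 100 = 13.31%

13.31
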